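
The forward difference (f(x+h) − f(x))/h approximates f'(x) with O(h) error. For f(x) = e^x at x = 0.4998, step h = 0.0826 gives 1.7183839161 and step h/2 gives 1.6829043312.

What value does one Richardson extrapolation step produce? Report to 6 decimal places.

1.647425

r = 1: numerator weight 2, denominator 1.
2*1.6829043312 = 3.3658086624; subtract 1.7183839161 → 1.6474247463
R = 1.6474247463/1 = 1.6474247463
Shift from A(h/2): −0.0354795849.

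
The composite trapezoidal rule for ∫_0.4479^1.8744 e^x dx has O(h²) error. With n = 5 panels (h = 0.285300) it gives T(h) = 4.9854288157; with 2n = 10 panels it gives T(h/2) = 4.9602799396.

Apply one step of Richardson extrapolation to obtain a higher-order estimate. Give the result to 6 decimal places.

r = 2, so 2^r = 4.
Top: 4(4.9602799396) − (4.9854288157) = 14.8556909427
Extrapolated: 14.8556909427 / 3 = 4.9518969809

4.951897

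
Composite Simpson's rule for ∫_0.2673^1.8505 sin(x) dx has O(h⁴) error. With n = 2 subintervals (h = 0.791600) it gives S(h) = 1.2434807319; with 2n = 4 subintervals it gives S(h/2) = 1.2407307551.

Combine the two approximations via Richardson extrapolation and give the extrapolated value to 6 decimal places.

1.240547

The method has order 4: 2^4 = 16.
Difference of the inputs: 1.2407307551 − 1.2434807319 = -0.0027499768
Correction (A(h/2) − A(h))/(16 − 1) = (-0.0027499768)/15 = -0.0001833318
R = A(h/2) + (A(h/2) − A(h))/15 = 1.2407307551 − 0.0001833318 = 1.2405474233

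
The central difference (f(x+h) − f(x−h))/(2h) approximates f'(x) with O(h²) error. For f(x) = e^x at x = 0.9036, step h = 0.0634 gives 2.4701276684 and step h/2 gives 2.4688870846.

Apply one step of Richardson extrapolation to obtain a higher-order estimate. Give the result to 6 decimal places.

Order 2 gives 2^r = 4 and 2^r − 1 = 3.
4·2.4688870846 − 2.4701276684 = 7.4054206700
Divide by 2^2 − 1 = 3.
Result: 2.4684735567
Correction |R − A(h/2)| = 4.135e-04; gap |A(h/2) − A(h)| = 1.241e-03.

2.468474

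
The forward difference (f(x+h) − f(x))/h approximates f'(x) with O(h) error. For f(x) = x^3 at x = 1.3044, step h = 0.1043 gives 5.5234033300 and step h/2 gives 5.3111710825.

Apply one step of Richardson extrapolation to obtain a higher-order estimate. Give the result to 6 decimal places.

r = 1, so 2^r = 2.
2 × 5.3111710825 = 10.6223421650; subtract 5.5234033300 → 5.0989388350
Divide by 2^1 − 1 = 1.
R = 5.0989388350/1 = 5.0989388350

5.098939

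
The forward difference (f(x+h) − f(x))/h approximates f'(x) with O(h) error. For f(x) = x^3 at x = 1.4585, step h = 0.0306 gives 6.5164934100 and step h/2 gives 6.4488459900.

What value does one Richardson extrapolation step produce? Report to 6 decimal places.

6.381199

r = 1, so 2^r = 2.
2 × 6.4488459900 = 12.8976919800; 12.8976919800 − 6.5164934100 = 6.3811985700
Denominator 2 − 1 = 1.
Extrapolated: 6.3811985700 / 1 = 6.3811985700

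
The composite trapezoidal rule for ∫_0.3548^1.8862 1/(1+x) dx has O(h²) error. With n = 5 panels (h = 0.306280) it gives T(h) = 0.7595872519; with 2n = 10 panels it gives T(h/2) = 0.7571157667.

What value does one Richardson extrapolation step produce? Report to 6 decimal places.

0.756292

r = 2: numerator weight 4, denominator 3.
Top: 4(0.7571157667) − (0.7595872519) = 2.2688758149
R = 2.2688758149/3 = 0.7562919383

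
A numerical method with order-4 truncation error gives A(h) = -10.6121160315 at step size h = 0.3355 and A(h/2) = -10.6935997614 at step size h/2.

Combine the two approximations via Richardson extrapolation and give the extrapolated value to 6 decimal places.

With r = 4 the leading error scales as h^4, so the weight is 2^4 = 16.
2^4·A(h/2) = -171.0975961824; minus A(h) gives -160.4854801509.
(-160.4854801509) ÷ 15 = -10.6990320101

-10.699032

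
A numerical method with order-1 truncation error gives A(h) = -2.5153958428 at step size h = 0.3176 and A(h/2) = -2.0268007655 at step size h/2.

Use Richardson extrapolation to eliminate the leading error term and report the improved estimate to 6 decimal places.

r = 1: numerator weight 2, denominator 1.
A(h/2) − A(h) = -2.0268007655 − (-2.5153958428) = 0.4885950773
Correction (A(h/2) − A(h))/(2 − 1) = 0.4885950773/1 = 0.4885950773
R = -2.0268007655 + 0.4885950773 = -1.5382056882

-1.538206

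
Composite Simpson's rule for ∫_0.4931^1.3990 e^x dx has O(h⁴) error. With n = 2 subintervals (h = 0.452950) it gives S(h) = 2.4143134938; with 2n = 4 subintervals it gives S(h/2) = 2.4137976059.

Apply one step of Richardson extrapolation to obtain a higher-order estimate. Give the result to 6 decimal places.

2.413763

Error is O(h^4); halving h shrinks it by 2^4 = 16.
Top: 16(2.4137976059) − (2.4143134938) = 36.2064482006
Divide by 2^4 − 1 = 15.
36.2064482006 ÷ 15 = 2.4137632134
Shift from A(h/2): −0.0000343925.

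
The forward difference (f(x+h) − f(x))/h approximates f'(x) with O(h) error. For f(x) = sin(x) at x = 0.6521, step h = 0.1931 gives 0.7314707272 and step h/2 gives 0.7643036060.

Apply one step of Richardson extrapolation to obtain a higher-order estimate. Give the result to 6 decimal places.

0.797136

Error is O(h^1); halving h shrinks it by 2^1 = 2.
Weighted: 1.5286072120 − 0.7314707272 = 0.7971364848
(2×0.7643036060 − 0.7314707272)/(2 − 1) = 0.7971364848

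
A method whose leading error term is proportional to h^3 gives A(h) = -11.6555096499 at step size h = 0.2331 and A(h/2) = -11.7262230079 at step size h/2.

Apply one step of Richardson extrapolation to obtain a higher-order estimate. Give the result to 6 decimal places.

-11.736325

Leading term ∝ h^3; use weight 8 = 2^3.
8·(-11.7262230079) − (-11.6555096499) = -82.1542744133
(8·(-11.7262230079) − (-11.6555096499))/(8 − 1) = -11.7363249162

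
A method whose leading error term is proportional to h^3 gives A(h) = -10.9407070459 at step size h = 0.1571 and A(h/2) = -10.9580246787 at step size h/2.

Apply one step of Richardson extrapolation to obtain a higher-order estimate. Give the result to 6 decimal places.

r = 3, so 2^r = 8.
Top: 8(-10.9580246787) − (-10.9407070459) = -76.7234903837
(-76.7234903837) ÷ 7 = -10.9604986262
Correction |R − A(h/2)| = 2.474e-03; gap |A(h/2) − A(h)| = 1.732e-02.

-10.960499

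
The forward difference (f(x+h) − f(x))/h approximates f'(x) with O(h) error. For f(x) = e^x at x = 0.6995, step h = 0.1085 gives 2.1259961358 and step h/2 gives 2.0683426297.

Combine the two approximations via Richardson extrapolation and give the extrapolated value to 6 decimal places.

r = 1, so 2^r = 2.
Numerator 2·A(h/2) − A(h) = 2·2.0683426297 − 2.1259961358 = 2.0106891236
2.0106891236 ÷ 1 = 2.0106891236

2.010689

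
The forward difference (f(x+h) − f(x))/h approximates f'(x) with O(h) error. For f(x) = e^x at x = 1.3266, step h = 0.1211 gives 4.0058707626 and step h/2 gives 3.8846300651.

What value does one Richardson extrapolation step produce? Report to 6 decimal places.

Order 1 gives 2^r = 2 and 2^r − 1 = 1.
2*3.8846300651 − 4.0058707626 = 3.7633893676
(2*3.8846300651 − 4.0058707626)/(2 − 1) = 3.7633893676
Shift from A(h/2): −0.1212406975.

3.763389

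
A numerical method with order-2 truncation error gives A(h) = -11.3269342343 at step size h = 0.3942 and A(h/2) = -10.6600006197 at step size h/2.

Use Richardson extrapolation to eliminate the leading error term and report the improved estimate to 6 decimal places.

Method order is 2; weight 2^2 = 4.
2^2*A(h/2) = -42.6400024788; minus A(h) gives -31.3130682445.
Denominator 4 − 1 = 3.
So the Richardson estimate is -10.4376894148.

-10.437689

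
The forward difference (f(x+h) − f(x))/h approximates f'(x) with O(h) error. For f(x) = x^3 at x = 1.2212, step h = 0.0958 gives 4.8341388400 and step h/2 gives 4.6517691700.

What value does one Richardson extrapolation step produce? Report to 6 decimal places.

4.469399

With r = 1 the leading error scales as h^1, so the weight is 2^1 = 2.
Top: 2(4.6517691700) − (4.8341388400) = 4.4693995000
Divide by 2^1 − 1 = 1.
Extrapolated: 4.4693995000 / 1 = 4.4693995000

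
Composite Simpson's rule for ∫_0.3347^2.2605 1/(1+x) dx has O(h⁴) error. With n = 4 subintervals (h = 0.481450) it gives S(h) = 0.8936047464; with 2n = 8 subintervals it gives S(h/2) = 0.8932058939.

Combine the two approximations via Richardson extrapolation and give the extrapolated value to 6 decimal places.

Order 4 gives 2^r = 16 and 2^r − 1 = 15.
Top: 16(0.8932058939) − (0.8936047464) = 13.3976895560
13.3976895560 ÷ 15 = 0.8931793037

0.893179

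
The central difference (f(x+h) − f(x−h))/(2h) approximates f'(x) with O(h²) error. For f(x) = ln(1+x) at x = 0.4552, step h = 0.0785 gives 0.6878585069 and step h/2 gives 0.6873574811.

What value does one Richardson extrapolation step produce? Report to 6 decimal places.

With r = 2 the leading error scales as h^2, so the weight is 2^2 = 4.
2^2*A(h/2) = 2.7494299244; minus A(h) gives 2.0615714175.
2.0615714175 ÷ 3 = 0.6871904725
Shift from A(h/2): −0.0001670086.

0.687190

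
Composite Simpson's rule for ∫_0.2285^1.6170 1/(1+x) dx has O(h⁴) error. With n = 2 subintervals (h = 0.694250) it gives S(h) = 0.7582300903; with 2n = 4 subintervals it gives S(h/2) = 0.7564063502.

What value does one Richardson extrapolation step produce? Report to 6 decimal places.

0.756285

Leading term ∝ h^4; use weight 16 = 2^4.
Numerator 16×A(h/2) − A(h) = 16×0.7564063502 − 0.7582300903 = 11.3442715129
(16×0.7564063502 − 0.7582300903)/(16 − 1) = 0.7562847675
Correction |R − A(h/2)| = 1.216e-04; gap |A(h/2) − A(h)| = 1.824e-03.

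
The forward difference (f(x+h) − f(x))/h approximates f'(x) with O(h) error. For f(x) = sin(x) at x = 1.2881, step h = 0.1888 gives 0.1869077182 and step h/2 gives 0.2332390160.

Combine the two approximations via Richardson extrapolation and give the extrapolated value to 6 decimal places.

0.279570

r = 1: numerator weight 2, denominator 1.
2·0.2332390160 − 0.1869077182 = 0.2795703138
Denominator 2 − 1 = 1.
Result: 0.2795703138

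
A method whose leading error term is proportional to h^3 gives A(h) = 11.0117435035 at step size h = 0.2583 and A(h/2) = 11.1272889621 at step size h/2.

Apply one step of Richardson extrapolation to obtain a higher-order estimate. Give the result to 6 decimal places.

Error is O(h^3); halving h shrinks it by 2^3 = 8.
8·11.1272889621 = 89.0183116968; subtract 11.0117435035 → 78.0065681933
78.0065681933 ÷ 7 = 11.1437954562
Gap between inputs: 1.155e-01; correction applied: +0.0165064941.

11.143795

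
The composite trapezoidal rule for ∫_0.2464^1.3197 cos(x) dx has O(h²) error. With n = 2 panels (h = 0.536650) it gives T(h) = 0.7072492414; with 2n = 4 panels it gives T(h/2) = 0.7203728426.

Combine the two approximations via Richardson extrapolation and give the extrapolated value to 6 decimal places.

0.724747

r = 2: numerator weight 4, denominator 3.
Difference of the inputs: 0.7203728426 − 0.7072492414 = 0.0131236012
Correction (A(h/2) − A(h))/(4 − 1) = 0.0131236012/3 = 0.0043745337
R = A(h/2) + (A(h/2) − A(h))/3 = 0.7203728426 + 0.0043745337 = 0.7247473763
Gap between inputs: 1.312e-02; correction applied: +0.0043745337.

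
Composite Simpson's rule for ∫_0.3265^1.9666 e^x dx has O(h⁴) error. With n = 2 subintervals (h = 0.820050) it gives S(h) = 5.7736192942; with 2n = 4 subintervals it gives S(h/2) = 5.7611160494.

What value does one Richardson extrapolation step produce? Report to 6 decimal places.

5.760282

With r = 4 the leading error scales as h^4, so the weight is 2^4 = 16.
Top: 16(5.7611160494) − (5.7736192942) = 86.4042374962
Extrapolated: 86.4042374962 / 15 = 5.7602824997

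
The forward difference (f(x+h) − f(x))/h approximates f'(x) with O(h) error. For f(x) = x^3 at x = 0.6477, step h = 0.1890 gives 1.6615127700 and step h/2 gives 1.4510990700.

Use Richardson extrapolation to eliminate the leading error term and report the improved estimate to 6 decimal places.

With r = 1 the leading error scales as h^1, so the weight is 2^1 = 2.
2 × 1.4510990700 − 1.6615127700 = 1.2406853700
R = 1.2406853700/1 = 1.2406853700

1.240685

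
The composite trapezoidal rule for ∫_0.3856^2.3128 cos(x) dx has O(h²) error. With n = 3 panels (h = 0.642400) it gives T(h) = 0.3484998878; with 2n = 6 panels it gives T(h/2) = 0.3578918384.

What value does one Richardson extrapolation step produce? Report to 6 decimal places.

0.361022

Leading term ∝ h^2; use weight 4 = 2^2.
Difference of the inputs: 0.3578918384 − 0.3484998878 = 0.0093919506
Correction (A(h/2) − A(h))/(4 − 1) = 0.0093919506/3 = 0.0031306502
R = A(h/2) + (A(h/2) − A(h))/3 = 0.3578918384 + 0.0031306502 = 0.3610224886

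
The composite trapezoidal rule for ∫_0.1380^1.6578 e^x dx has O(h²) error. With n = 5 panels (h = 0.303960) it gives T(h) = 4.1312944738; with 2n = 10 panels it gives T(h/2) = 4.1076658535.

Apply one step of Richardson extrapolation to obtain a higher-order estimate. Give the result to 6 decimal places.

r = 2, so 2^r = 4.
4*4.1076658535 = 16.4306634140; subtract 4.1312944738 → 12.2993689402
Divide by 2^2 − 1 = 3.
12.2993689402 ÷ 3 = 4.0997896467
Gap between inputs: 2.363e-02; correction applied: −0.0078762068.

4.099790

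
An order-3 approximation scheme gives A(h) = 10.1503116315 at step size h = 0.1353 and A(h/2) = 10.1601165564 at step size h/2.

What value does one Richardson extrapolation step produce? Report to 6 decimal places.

Error is O(h^3); halving h shrinks it by 2^3 = 8.
8 × 10.1601165564 = 81.2809324512; 81.2809324512 − 10.1503116315 = 71.1306208197
R = 71.1306208197/7 = 10.1615172600
Gap between inputs: 9.805e-03; correction applied: +0.0014007036.

10.161517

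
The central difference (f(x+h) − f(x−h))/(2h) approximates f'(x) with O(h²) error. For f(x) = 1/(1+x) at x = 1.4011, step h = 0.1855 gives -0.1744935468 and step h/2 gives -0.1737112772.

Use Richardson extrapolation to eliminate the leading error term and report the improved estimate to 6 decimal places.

-0.173451

r = 2: numerator weight 4, denominator 3.
Weighted: (-0.6948451088) − (-0.1744935468) = -0.5203515620
(4·(-0.1737112772) − (-0.1744935468))/(4 − 1) = -0.1734505207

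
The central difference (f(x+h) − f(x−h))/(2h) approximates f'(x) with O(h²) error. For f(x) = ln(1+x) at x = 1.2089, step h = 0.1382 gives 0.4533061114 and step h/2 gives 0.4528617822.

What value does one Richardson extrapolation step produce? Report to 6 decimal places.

r = 2, so 2^r = 4.
Top: 4(0.4528617822) − (0.4533061114) = 1.3581410174
Denominator 4 − 1 = 3.
Result: 0.4527136725

0.452714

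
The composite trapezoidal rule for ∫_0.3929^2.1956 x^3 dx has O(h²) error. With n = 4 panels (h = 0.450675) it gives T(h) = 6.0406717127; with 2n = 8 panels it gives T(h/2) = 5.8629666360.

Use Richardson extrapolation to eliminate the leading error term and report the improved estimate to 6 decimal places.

5.803732

r = 2: numerator weight 4, denominator 3.
Numerator 4*A(h/2) − A(h) = 4*5.8629666360 − 6.0406717127 = 17.4111948313
R = 17.4111948313/3 = 5.8037316104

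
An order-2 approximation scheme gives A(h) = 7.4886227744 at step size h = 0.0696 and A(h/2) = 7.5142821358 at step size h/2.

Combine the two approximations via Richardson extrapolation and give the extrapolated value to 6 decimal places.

7.522835

r = 2: numerator weight 4, denominator 3.
4 × 7.5142821358 = 30.0571285432; subtract 7.4886227744 → 22.5685057688
Divide by 2^2 − 1 = 3.
So the Richardson estimate is 7.5228352563.
Gap between inputs: 2.566e-02; correction applied: +0.0085531205.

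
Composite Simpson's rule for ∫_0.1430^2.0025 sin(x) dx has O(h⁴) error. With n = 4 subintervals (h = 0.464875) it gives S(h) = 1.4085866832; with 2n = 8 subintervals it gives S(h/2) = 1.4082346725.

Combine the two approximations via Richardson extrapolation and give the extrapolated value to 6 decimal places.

Error is O(h^4); halving h shrinks it by 2^4 = 16.
Numerator 16×A(h/2) − A(h) = 16×1.4082346725 − 1.4085866832 = 21.1231680768
Divide by 2^4 − 1 = 15.
R = 21.1231680768/15 = 1.4082112051

1.408211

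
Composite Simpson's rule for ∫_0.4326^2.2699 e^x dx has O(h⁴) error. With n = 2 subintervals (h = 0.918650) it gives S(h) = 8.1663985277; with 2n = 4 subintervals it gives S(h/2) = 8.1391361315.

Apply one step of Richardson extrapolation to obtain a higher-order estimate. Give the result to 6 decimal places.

r = 4, so 2^r = 16.
Difference of the inputs: 8.1391361315 − 8.1663985277 = -0.0272623962
Correction (A(h/2) − A(h))/(16 − 1) = (-0.0272623962)/15 = -0.0018174931
R = 8.1391361315 − 0.0018174931 = 8.1373186384
Gap between inputs: 2.726e-02; correction applied: −0.0018174931.

8.137319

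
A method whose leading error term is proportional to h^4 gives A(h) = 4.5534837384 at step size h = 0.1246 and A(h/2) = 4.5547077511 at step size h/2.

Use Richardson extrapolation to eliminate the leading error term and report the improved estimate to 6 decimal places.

Order 4 gives 2^r = 16 and 2^r − 1 = 15.
16·4.5547077511 = 72.8753240176; subtract 4.5534837384 → 68.3218402792
Denominator 16 − 1 = 15.
So the Richardson estimate is 4.5547893519.

4.554789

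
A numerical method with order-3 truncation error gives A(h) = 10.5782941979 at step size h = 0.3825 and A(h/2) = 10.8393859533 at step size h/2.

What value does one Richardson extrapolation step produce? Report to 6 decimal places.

With r = 3 the leading error scales as h^3, so the weight is 2^3 = 8.
8*10.8393859533 = 86.7150876264; 86.7150876264 − 10.5782941979 = 76.1367934285
Divide by 2^3 − 1 = 7.
Extrapolated: 76.1367934285 / 7 = 10.8766847755

10.876685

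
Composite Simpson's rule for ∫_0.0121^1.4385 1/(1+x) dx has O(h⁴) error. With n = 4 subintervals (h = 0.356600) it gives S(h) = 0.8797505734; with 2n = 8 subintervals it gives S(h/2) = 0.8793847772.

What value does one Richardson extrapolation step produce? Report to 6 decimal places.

The method has order 4: 2^4 = 16.
16×0.8793847772 = 14.0701564352; subtract 0.8797505734 → 13.1904058618
Denominator 16 − 1 = 15.
So the Richardson estimate is 0.8793603908.
Shift from A(h/2): −0.0000243864.

0.879360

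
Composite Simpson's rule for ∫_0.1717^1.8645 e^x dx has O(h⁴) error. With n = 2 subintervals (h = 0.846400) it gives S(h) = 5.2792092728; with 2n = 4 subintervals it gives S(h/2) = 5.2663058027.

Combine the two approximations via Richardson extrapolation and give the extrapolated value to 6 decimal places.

5.265446

Leading term ∝ h^4; use weight 16 = 2^4.
Difference of the inputs: 5.2663058027 − 5.2792092728 = -0.0129034701
Divide by 2^4 − 1 = 15: (-0.0129034701)/15 = -0.0008602313
R = A(h/2) + (A(h/2) − A(h))/15 = 5.2663058027 − 0.0008602313 = 5.2654455714
Correction |R − A(h/2)| = 8.602e-04; gap |A(h/2) − A(h)| = 1.290e-02.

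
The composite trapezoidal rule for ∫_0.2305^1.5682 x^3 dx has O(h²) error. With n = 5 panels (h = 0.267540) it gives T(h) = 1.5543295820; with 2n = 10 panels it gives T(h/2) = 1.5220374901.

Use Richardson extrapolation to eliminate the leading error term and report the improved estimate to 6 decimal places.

Error is O(h^2); halving h shrinks it by 2^2 = 4.
4 × 1.5220374901 − 1.5543295820 = 4.5338203784
4.5338203784 ÷ 3 = 1.5112734595

1.511273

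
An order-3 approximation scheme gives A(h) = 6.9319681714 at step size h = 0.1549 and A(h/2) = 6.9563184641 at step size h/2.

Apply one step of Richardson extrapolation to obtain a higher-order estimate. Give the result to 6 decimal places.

Error is O(h^3); halving h shrinks it by 2^3 = 8.
8 × 6.9563184641 − 6.9319681714 = 48.7185795414
(8 × 6.9563184641 − 6.9319681714)/(8 − 1) = 6.9597970773

6.959797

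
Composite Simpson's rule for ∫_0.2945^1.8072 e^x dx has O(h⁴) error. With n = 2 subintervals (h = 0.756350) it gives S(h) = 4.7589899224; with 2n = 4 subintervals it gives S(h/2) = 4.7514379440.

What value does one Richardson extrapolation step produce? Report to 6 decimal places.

4.750934

Error is O(h^4); halving h shrinks it by 2^4 = 16.
Weighted: 76.0230071040 − 4.7589899224 = 71.2640171816
R = 71.2640171816/15 = 4.7509344788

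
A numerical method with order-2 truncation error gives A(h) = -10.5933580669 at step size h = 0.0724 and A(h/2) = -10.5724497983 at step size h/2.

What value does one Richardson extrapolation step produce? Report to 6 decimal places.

Error is O(h^2); halving h shrinks it by 2^2 = 4.
Weighted: (-42.2897991932) − (-10.5933580669) = -31.6964411263
(4*(-10.5724497983) − (-10.5933580669))/(4 − 1) = -10.5654803754
Gap between inputs: 2.091e-02; correction applied: +0.0069694229.

-10.565480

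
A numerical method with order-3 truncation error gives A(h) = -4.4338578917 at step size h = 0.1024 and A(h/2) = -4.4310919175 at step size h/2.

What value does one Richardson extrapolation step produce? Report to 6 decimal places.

With r = 3 the leading error scales as h^3, so the weight is 2^3 = 8.
8·(-4.4310919175) − (-4.4338578917) = -31.0148774483
Extrapolated: (-31.0148774483) / 7 = -4.4306967783
Correction |R − A(h/2)| = 3.951e-04; gap |A(h/2) − A(h)| = 2.766e-03.

-4.430697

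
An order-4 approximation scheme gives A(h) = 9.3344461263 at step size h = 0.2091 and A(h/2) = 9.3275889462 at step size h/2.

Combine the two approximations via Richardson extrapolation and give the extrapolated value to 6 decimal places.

9.327132

Method order is 4; weight 2^4 = 16.
Top: 16(9.3275889462) − (9.3344461263) = 139.9069770129
Divide by 2^4 − 1 = 15.
Result: 9.3271318009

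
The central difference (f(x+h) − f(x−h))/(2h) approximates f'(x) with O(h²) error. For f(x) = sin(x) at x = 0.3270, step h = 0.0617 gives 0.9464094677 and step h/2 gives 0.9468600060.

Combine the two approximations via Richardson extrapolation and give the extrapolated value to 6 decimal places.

With r = 2 the leading error scales as h^2, so the weight is 2^2 = 4.
4*0.9468600060 = 3.7874400240; 3.7874400240 − 0.9464094677 = 2.8410305563
2.8410305563 ÷ 3 = 0.9470101854

0.947010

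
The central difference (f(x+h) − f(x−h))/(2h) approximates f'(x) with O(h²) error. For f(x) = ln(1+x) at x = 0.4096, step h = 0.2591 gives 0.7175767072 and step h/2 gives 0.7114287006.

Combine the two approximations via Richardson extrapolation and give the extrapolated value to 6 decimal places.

0.709379

Order 2 gives 2^r = 4 and 2^r − 1 = 3.
4·0.7114287006 = 2.8457148024; subtract 0.7175767072 → 2.1281380952
Denominator 4 − 1 = 3.
So the Richardson estimate is 0.7093793651.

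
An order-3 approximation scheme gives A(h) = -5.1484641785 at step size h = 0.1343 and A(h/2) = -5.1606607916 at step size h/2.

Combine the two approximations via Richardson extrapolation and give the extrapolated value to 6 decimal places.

Leading term ∝ h^3; use weight 8 = 2^3.
Top: 8(-5.1606607916) − (-5.1484641785) = -36.1368221543
(-36.1368221543) ÷ 7 = -5.1624031649
Shift from A(h/2): −0.0017423733.

-5.162403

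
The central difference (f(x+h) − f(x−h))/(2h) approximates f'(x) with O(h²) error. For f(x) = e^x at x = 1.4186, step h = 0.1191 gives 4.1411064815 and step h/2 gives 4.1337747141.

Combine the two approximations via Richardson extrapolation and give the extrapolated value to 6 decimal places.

4.131331

r = 2, so 2^r = 4.
Numerator 4 × A(h/2) − A(h) = 4 × 4.1337747141 − 4.1411064815 = 12.3939923749
R = 12.3939923749/3 = 4.1313307916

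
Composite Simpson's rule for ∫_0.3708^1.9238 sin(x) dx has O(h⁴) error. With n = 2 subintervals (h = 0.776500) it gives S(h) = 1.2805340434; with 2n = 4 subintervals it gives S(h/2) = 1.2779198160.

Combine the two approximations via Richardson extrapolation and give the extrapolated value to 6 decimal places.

1.277746

The method has order 4: 2^4 = 16.
A(h/2) − A(h) = 1.2779198160 − 1.2805340434 = -0.0026142274
Divide by 2^4 − 1 = 15: (-0.0026142274)/15 = -0.0001742818
R = A(h/2) + (A(h/2) − A(h))/15 = 1.2779198160 − 0.0001742818 = 1.2777455342
Shift from A(h/2): −0.0001742818.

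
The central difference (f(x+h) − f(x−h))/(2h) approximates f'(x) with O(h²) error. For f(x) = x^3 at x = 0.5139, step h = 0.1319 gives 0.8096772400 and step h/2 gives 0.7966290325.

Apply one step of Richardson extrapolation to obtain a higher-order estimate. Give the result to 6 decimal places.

With r = 2 the leading error scales as h^2, so the weight is 2^2 = 4.
Numerator 4×A(h/2) − A(h) = 4×0.7966290325 − 0.8096772400 = 2.3768388900
Denominator 4 − 1 = 3.
Result: 0.7922796300
Correction |R − A(h/2)| = 4.349e-03; gap |A(h/2) − A(h)| = 1.305e-02.

0.792280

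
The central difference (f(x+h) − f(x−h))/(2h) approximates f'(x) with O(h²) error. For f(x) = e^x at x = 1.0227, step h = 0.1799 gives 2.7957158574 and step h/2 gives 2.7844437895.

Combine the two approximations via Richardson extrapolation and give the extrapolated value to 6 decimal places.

Method order is 2; weight 2^2 = 4.
Difference of the inputs: 2.7844437895 − 2.7957158574 = -0.0112720679
Correction (A(h/2) − A(h))/(4 − 1) = (-0.0112720679)/3 = -0.0037573560
R = 2.7844437895 − 0.0037573560 = 2.7806864335
Correction |R − A(h/2)| = 3.757e-03; gap |A(h/2) − A(h)| = 1.127e-02.

2.780686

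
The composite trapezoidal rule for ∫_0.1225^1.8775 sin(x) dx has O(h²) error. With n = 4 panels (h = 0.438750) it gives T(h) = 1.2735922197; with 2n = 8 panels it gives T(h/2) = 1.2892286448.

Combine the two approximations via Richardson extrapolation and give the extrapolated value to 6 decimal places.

The method has order 2: 2^2 = 4.
Numerator 4 × A(h/2) − A(h) = 4 × 1.2892286448 − 1.2735922197 = 3.8833223595
Divide by 2^2 − 1 = 3.
3.8833223595 ÷ 3 = 1.2944407865

1.294441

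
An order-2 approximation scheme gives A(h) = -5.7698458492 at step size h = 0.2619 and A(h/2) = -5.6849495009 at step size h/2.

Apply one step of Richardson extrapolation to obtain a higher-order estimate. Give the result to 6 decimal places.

-5.656651

Leading term ∝ h^2; use weight 4 = 2^2.
2^2*A(h/2) = -22.7397980036; minus A(h) gives -16.9699521544.
(4*(-5.6849495009) − (-5.7698458492))/(4 − 1) = -5.6566507181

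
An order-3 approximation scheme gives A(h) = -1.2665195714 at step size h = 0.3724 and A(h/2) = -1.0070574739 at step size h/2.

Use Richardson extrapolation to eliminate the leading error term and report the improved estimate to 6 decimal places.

-0.969991

Leading term ∝ h^3; use weight 8 = 2^3.
Numerator 8×A(h/2) − A(h) = 8×(-1.0070574739) − (-1.2665195714) = -6.7899402198
(-6.7899402198) ÷ 7 = -0.9699914600
Shift from A(h/2): +0.0370660139.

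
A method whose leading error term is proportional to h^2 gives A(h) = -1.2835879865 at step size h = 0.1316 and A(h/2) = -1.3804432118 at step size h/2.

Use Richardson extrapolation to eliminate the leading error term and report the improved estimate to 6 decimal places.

r = 2, so 2^r = 4.
Numerator 4·A(h/2) − A(h) = 4·(-1.3804432118) − (-1.2835879865) = -4.2381848607
Divide by 2^2 − 1 = 3.
R = (-4.2381848607)/3 = -1.4127282869
Correction |R − A(h/2)| = 3.229e-02; gap |A(h/2) − A(h)| = 9.686e-02.

-1.412728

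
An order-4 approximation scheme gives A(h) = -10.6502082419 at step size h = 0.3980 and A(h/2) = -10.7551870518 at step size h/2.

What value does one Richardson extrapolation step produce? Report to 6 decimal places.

-10.762186

Method order is 4; weight 2^4 = 16.
2^4·A(h/2) = -172.0829928288; minus A(h) gives -161.4327845869.
Extrapolated: (-161.4327845869) / 15 = -10.7621856391
Shift from A(h/2): −0.0069985873.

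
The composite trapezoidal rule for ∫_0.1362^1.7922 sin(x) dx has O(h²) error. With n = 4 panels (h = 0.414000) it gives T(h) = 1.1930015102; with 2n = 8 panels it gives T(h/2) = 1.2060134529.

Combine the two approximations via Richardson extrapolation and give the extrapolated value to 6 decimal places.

Error is O(h^2); halving h shrinks it by 2^2 = 4.
2^2 × A(h/2) = 4.8240538116; minus A(h) gives 3.6310523014.
Divide by 2^2 − 1 = 3.
Extrapolated: 3.6310523014 / 3 = 1.2103507671

1.210351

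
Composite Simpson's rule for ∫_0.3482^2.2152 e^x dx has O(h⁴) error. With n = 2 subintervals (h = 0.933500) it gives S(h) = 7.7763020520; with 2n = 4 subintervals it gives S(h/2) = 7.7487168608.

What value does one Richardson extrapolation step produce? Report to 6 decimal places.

7.746878

r = 4, so 2^r = 16.
Numerator 16*A(h/2) − A(h) = 16*7.7487168608 − 7.7763020520 = 116.2031677208
(16*7.7487168608 − 7.7763020520)/(16 − 1) = 7.7468778481
Gap between inputs: 2.759e-02; correction applied: −0.0018390127.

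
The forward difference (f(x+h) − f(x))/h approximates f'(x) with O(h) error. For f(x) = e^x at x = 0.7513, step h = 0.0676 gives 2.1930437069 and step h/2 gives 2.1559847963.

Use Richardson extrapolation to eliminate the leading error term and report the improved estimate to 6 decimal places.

With r = 1 the leading error scales as h^1, so the weight is 2^1 = 2.
2×2.1559847963 − 2.1930437069 = 2.1189258857
Denominator 2 − 1 = 1.
(2×2.1559847963 − 2.1930437069)/(2 − 1) = 2.1189258857
Correction |R − A(h/2)| = 3.706e-02; gap |A(h/2) − A(h)| = 3.706e-02.

2.118926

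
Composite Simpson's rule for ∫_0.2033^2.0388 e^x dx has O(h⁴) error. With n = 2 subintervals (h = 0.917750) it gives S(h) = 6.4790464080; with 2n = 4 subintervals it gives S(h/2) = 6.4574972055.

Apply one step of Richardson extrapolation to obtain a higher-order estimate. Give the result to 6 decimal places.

6.456061

Method order is 4; weight 2^4 = 16.
2^4 × A(h/2) = 103.3199552880; minus A(h) gives 96.8409088800.
96.8409088800 ÷ 15 = 6.4560605920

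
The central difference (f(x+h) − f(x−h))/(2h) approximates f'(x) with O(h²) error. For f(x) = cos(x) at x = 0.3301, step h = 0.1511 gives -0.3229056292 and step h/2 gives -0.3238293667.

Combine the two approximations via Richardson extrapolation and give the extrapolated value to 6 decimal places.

Order 2 gives 2^r = 4 and 2^r − 1 = 3.
Weighted: (-1.2953174668) − (-0.3229056292) = -0.9724118376
(-0.9724118376) ÷ 3 = -0.3241372792

-0.324137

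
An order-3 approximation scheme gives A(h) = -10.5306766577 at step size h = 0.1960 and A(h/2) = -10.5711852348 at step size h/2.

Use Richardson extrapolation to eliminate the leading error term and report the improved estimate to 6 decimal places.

r = 3, so 2^r = 8.
8×(-10.5711852348) = -84.5694818784; subtract (-10.5306766577) → -74.0388052207
Denominator 8 − 1 = 7.
So the Richardson estimate is -10.5769721744.
Shift from A(h/2): −0.0057869396.

-10.576972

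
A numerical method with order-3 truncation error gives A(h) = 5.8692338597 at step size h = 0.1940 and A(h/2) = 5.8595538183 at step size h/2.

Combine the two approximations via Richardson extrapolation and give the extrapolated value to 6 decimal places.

Leading term ∝ h^3; use weight 8 = 2^3.
8·5.8595538183 − 5.8692338597 = 41.0071966867
Extrapolated: 41.0071966867 / 7 = 5.8581709552

5.858171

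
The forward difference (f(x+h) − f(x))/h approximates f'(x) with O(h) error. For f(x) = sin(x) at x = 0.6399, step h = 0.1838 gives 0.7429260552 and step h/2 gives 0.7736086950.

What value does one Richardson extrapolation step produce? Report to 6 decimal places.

Order 1 gives 2^r = 2 and 2^r − 1 = 1.
2×0.7736086950 = 1.5472173900; 1.5472173900 − 0.7429260552 = 0.8042913348
Extrapolated: 0.8042913348 / 1 = 0.8042913348
Correction |R − A(h/2)| = 3.068e-02; gap |A(h/2) − A(h)| = 3.068e-02.

0.804291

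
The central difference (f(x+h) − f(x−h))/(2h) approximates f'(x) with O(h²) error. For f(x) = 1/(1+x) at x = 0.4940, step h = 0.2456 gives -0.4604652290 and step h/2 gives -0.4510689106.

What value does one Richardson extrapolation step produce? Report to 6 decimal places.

The method has order 2: 2^2 = 4.
4 × (-0.4510689106) = -1.8042756424; subtract (-0.4604652290) → -1.3438104134
Divide by 2^2 − 1 = 3.
(-1.3438104134) ÷ 3 = -0.4479368045

-0.447937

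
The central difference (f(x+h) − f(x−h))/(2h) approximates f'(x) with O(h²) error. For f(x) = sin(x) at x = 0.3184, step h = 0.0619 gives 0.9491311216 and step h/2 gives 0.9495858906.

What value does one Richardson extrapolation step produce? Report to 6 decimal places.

r = 2, so 2^r = 4.
4*0.9495858906 = 3.7983435624; subtract 0.9491311216 → 2.8492124408
R = 2.8492124408/3 = 0.9497374803

0.949737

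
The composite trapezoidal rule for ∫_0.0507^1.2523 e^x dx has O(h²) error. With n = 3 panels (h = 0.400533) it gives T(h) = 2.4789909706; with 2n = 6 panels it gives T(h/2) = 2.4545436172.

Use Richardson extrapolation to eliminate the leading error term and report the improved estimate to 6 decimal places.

Leading term ∝ h^2; use weight 4 = 2^2.
Top: 4(2.4545436172) − (2.4789909706) = 7.3391834982
Divide by 2^2 − 1 = 3.
(4·2.4545436172 − 2.4789909706)/(4 − 1) = 2.4463944994

2.446394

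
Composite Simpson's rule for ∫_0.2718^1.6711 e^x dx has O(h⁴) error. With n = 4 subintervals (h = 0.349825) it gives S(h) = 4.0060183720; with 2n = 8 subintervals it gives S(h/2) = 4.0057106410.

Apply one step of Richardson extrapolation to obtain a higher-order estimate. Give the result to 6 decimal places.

4.005690

r = 4: numerator weight 16, denominator 15.
Numerator 16×A(h/2) − A(h) = 16×4.0057106410 − 4.0060183720 = 60.0853518840
Divide by 2^4 − 1 = 15.
Result: 4.0056901256
Gap between inputs: 3.077e-04; correction applied: −0.0000205154.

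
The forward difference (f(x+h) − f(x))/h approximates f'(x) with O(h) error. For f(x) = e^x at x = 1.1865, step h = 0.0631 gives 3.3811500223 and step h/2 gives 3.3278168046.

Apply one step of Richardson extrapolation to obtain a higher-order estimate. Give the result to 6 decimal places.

r = 1, so 2^r = 2.
Numerator 2×A(h/2) − A(h) = 2×3.3278168046 − 3.3811500223 = 3.2744835869
R = 3.2744835869/1 = 3.2744835869
Gap between inputs: 5.333e-02; correction applied: −0.0533332177.

3.274484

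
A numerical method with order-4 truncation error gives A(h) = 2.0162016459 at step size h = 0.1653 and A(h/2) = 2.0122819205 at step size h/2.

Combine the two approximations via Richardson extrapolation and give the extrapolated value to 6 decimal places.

r = 4: numerator weight 16, denominator 15.
Top: 16(2.0122819205) − (2.0162016459) = 30.1803090821
30.1803090821 ÷ 15 = 2.0120206055

2.012021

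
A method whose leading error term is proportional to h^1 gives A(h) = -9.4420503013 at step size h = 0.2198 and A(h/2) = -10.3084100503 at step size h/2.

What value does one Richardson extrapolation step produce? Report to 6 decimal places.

Method order is 1; weight 2^1 = 2.
2*(-10.3084100503) − (-9.4420503013) = -11.1747697993
Extrapolated: (-11.1747697993) / 1 = -11.1747697993
Correction |R − A(h/2)| = 8.664e-01; gap |A(h/2) − A(h)| = 8.664e-01.

-11.174770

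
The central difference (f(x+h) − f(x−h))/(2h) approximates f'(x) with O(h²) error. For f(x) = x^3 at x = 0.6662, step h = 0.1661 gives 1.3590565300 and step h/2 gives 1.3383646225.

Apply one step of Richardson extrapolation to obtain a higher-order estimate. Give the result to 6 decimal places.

Error is O(h^2); halving h shrinks it by 2^2 = 4.
Difference of the inputs: 1.3383646225 − 1.3590565300 = -0.0206919075
Divide by 2^2 − 1 = 3: (-0.0206919075)/3 = -0.0068973025
R = A(h/2) + (A(h/2) − A(h))/3 = 1.3383646225 − 0.0068973025 = 1.3314673200
Gap between inputs: 2.069e-02; correction applied: −0.0068973025.

1.331467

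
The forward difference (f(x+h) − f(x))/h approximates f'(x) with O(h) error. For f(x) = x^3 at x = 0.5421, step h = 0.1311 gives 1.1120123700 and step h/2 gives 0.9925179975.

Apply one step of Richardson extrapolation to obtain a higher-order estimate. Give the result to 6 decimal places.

0.873024

r = 1, so 2^r = 2.
Weighted: 1.9850359950 − 1.1120123700 = 0.8730236250
Denominator 2 − 1 = 1.
So the Richardson estimate is 0.8730236250.
Gap between inputs: 1.195e-01; correction applied: −0.1194943725.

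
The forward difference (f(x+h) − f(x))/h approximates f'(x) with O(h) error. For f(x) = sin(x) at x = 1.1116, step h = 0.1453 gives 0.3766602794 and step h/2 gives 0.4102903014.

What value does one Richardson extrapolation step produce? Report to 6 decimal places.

0.443920

The method has order 1: 2^1 = 2.
A(h/2) − A(h) = 0.4102903014 − 0.3766602794 = 0.0336300220
Correction (A(h/2) − A(h))/(2 − 1) = 0.0336300220/1 = 0.0336300220
R = A(h/2) + (A(h/2) − A(h))/1 = 0.4102903014 + 0.0336300220 = 0.4439203234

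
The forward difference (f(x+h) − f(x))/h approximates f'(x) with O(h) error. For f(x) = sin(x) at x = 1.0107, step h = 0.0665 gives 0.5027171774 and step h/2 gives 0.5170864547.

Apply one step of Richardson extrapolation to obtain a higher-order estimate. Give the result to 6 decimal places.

Error is O(h^1); halving h shrinks it by 2^1 = 2.
Numerator 2×A(h/2) − A(h) = 2×0.5170864547 − 0.5027171774 = 0.5314557320
(2×0.5170864547 − 0.5027171774)/(2 − 1) = 0.5314557320

0.531456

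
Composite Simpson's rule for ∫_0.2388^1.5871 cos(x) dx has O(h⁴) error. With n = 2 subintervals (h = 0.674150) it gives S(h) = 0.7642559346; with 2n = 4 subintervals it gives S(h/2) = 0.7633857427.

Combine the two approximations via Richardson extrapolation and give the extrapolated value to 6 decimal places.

Order 4 gives 2^r = 16 and 2^r − 1 = 15.
Difference of the inputs: 0.7633857427 − 0.7642559346 = -0.0008701919
Correction (A(h/2) − A(h))/(16 − 1) = (-0.0008701919)/15 = -0.0000580128
R = A(h/2) + (A(h/2) − A(h))/15 = 0.7633857427 − 0.0000580128 = 0.7633277299

0.763328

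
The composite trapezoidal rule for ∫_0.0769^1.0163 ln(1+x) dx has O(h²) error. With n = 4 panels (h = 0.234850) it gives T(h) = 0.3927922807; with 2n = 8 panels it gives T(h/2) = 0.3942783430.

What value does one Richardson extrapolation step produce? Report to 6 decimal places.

0.394774

Method order is 2; weight 2^2 = 4.
4·0.3942783430 − 0.3927922807 = 1.1843210913
Divide by 2^2 − 1 = 3.
R = 1.1843210913/3 = 0.3947736971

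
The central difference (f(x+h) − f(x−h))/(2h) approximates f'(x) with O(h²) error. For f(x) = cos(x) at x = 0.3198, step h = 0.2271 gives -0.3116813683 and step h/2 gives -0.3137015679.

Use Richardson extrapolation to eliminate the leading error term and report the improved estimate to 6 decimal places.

-0.314375

Leading term ∝ h^2; use weight 4 = 2^2.
4*(-0.3137015679) = -1.2548062716; (-1.2548062716) − (-0.3116813683) = -0.9431249033
(4*(-0.3137015679) − (-0.3116813683))/(4 − 1) = -0.3143749678
Shift from A(h/2): −0.0006733999.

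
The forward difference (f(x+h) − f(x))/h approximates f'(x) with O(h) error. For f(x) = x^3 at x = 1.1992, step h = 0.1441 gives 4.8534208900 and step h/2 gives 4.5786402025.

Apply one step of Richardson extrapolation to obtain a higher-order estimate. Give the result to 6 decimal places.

4.303860

r = 1: numerator weight 2, denominator 1.
2*4.5786402025 − 4.8534208900 = 4.3038595150
Extrapolated: 4.3038595150 / 1 = 4.3038595150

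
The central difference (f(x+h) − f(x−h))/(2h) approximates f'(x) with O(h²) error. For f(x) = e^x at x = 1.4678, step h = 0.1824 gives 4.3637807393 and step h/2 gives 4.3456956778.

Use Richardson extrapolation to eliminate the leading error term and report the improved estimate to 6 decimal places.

Order 2 gives 2^r = 4 and 2^r − 1 = 3.
Numerator 4×A(h/2) − A(h) = 4×4.3456956778 − 4.3637807393 = 13.0190019719
13.0190019719 ÷ 3 = 4.3396673240
Gap between inputs: 1.809e-02; correction applied: −0.0060283538.

4.339667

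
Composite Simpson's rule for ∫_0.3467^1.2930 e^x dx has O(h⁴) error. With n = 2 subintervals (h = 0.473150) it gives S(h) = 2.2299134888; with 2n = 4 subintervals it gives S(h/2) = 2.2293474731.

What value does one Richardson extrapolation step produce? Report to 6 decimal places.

r = 4, so 2^r = 16.
16×2.2293474731 = 35.6695595696; 35.6695595696 − 2.2299134888 = 33.4396460808
Divide by 2^4 − 1 = 15.
33.4396460808 ÷ 15 = 2.2293097387
Gap between inputs: 5.660e-04; correction applied: −0.0000377344.

2.229310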